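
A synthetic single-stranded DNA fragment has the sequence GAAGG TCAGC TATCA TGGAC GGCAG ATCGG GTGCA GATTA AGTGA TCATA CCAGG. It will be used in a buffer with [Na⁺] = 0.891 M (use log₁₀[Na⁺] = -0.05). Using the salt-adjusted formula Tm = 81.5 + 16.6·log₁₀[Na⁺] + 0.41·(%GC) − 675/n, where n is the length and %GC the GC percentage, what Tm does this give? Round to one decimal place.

89.3°C

Length n = 55. T=11, C=10, A=16, G=18
G+C = 28, so %GC = 28/55 × 100 = 50.909%
Salt term: 16.6 × (-0.05) = -0.83
GC term: 0.41 × 50.909 = 20.873; length term: −675/55 = −12.273
Tm = 81.5 + (-0.83) + 20.873 − 12.273 = 89.27 → 89.3°C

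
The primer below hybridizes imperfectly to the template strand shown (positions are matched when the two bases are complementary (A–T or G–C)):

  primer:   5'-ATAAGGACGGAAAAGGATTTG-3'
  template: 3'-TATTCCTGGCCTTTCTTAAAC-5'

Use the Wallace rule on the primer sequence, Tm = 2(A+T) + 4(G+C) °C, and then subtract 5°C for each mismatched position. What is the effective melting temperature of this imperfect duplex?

43°C

Primer base counts: A=9, T=4, G=7, C=1 → A+T=13, G+C=8
Perfect-match Tm = 2(13) + 4(8) = 26 + 32 = 58°C
Mismatches (positions where the bases are not complementary): 3 (at positions 9, 11, 16)
Effective Tm = 58 − 3×5 = 58 − 15 = 43°C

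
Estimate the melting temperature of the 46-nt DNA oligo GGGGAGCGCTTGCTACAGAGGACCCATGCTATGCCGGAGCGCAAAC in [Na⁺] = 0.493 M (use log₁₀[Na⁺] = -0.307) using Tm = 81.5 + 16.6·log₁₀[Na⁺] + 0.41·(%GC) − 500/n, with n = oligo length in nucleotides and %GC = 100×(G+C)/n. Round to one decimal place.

91.4°C

Length n = 46. Base counts: A=11, C=13, T=6, G=16
G+C = 29, so %GC = 29/46 × 100 = 63.043%
Salt term: 16.6 × (-0.307) = -5.096
GC term: 0.41 × 63.043 = 25.848; length term: −500/46 = −10.87
Tm = 81.5 + (-5.096) + 25.848 − 10.87 = 91.382 → 91.4°C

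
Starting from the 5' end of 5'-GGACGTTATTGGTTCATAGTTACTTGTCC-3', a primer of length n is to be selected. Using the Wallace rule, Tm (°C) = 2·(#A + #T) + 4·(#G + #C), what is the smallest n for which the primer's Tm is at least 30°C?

First 10 bases: GGACGTTATT → Tm = 28°C (< 30°C)
First 11 bases: GGACGTTATTG → Tm = 32°C (≥ 30°C)
Since every base adds ≥2°C, Tm only increases with n, so the threshold is first crossed at n = 11.

n = 11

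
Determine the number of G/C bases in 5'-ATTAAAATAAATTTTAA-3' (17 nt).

Base counts: C=0, T=7, A=10, G=0
Total G or C: 0 + 0 = 0

0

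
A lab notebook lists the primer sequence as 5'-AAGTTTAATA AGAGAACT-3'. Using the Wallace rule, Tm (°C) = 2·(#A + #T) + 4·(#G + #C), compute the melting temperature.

Base counts: A=9, T=5, G=3, C=1
A+T = 14, G+C = 4
Tm = 4·4 + 2·14 = 16 + 28 = 44°C

44°C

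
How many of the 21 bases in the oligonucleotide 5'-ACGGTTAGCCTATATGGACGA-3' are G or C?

10

Scanning the sequence gives T=5, C=4, G=6, A=6.
Total G or C: 6 + 4 = 10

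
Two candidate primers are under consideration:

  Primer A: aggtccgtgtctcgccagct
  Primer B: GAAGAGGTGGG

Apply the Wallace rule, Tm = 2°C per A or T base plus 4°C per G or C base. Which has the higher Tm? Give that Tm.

Primer A, 66°C

Primer A: A+T=7, G+C=13 → Tm = 2(7)+4(13) = 66°C
Primer B: A+T=4, G+C=7 → Tm = 2(4)+4(7) = 36°C
66°C vs 36°C → primer A is higher.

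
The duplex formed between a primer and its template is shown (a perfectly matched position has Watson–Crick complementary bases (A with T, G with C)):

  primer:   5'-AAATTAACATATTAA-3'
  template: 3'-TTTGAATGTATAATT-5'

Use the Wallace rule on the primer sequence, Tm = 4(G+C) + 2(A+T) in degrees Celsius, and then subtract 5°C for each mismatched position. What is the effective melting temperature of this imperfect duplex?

Primer base counts: A=9, T=5, G=0, C=1 → A+T=14, G+C=1
Perfect-match Tm = 2(14) + 4(1) = 28 + 4 = 32°C
Mismatches (positions where the bases are not complementary): 2 (at positions 4, 6)
Effective Tm = 32 − 2×5 = 32 − 10 = 22°C

22°C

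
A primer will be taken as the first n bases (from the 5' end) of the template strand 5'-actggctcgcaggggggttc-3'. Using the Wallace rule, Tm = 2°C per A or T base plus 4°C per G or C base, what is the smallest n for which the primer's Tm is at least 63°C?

First 18 bases: ACTGGCTCGCAGGGGGGT → Tm = 62°C (< 63°C)
First 19 bases: ACTGGCTCGCAGGGGGGTT → Tm = 64°C (≥ 63°C)
Each additional base adds 2°C (A/T) or 4°C (G/C), so Tm is non-decreasing in n; n = 19 is the first length to reach 63°C.

n = 19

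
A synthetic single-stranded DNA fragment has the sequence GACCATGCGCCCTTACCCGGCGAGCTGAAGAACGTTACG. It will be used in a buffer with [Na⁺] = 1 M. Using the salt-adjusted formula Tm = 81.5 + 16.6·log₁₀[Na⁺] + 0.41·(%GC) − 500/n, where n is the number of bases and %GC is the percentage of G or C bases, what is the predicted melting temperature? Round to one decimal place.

93.9°C

Length n = 39. Scanning the sequence gives T=6, A=9, G=11, C=13.
G+C = 24, so %GC = 24/39 × 100 = 61.538%
Salt term: 16.6 × (0) = 0
GC term: 0.41 × 61.538 = 25.231; length term: −500/39 = −12.821
Tm = 81.5 + (0) + 25.231 − 12.821 = 93.91 → 93.9°C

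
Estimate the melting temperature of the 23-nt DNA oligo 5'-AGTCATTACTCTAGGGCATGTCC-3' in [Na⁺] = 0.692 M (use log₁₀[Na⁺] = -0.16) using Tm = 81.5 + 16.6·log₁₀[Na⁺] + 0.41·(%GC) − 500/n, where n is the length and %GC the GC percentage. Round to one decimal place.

76.7°C

Length n = 23. G=5, A=5, C=6, T=7
G+C = 11, so %GC = 11/23 × 100 = 47.826%
Salt term: 16.6 × (-0.16) = -2.656
GC term: 0.41 × 47.826 = 19.609; length term: −500/23 = −21.739
Tm = 81.5 + (-2.656) + 19.609 − 21.739 = 76.714 → 76.7°C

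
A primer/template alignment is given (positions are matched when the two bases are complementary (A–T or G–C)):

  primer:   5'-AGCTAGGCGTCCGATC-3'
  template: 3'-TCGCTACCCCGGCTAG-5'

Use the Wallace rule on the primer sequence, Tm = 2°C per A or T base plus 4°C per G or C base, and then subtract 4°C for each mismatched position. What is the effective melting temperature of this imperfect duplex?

Primer base counts: A=3, T=3, G=5, C=5 → A+T=6, G+C=10
Perfect-match Tm = 2(6) + 4(10) = 12 + 40 = 52°C
Mismatches (positions where the bases are not complementary): 4 (at positions 4, 6, 8, 10)
Effective Tm = 52 − 4×4 = 52 − 16 = 36°C

36°C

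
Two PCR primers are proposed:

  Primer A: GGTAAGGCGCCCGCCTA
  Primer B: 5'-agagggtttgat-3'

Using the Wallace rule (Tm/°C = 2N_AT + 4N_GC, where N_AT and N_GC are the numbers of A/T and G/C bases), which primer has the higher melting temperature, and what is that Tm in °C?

Primer A, 58°C

Primer A: A+T=5, G+C=12 → Tm = 2(5)+4(12) = 58°C
Primer B: A+T=7, G+C=5 → Tm = 2(7)+4(5) = 34°C
58°C vs 34°C → primer A is higher.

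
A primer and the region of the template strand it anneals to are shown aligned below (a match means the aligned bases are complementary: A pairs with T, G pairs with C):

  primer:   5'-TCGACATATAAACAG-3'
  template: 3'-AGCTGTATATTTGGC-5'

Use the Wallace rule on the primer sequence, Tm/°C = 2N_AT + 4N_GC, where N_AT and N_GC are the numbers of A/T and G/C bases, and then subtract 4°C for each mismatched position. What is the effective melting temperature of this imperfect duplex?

36°C

Primer base counts: A=7, T=3, G=2, C=3 → A+T=10, G+C=5
Perfect-match Tm = 2(10) + 4(5) = 20 + 20 = 40°C
Mismatches (positions where the bases are not complementary): 1 (at position 14)
Effective Tm = 40 − 1×4 = 40 − 4 = 36°C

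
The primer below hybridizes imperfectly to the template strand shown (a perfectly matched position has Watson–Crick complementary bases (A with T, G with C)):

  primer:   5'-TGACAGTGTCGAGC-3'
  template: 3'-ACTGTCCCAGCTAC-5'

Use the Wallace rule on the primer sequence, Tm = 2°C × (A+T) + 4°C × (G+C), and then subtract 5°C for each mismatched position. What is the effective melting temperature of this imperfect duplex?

Primer base counts: A=3, T=3, G=5, C=3 → A+T=6, G+C=8
Perfect-match Tm = 2(6) + 4(8) = 12 + 32 = 44°C
Mismatches (positions where the bases are not complementary): 3 (at positions 7, 13, 14)
Effective Tm = 44 − 3×5 = 44 − 15 = 29°C

29°C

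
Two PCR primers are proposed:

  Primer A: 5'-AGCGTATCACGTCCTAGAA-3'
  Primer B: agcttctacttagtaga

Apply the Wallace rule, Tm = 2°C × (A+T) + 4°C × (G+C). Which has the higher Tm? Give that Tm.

Primer A, 56°C

Primer A: A+T=10, G+C=9 → Tm = 2(10)+4(9) = 56°C
Primer B: A+T=11, G+C=6 → Tm = 2(11)+4(6) = 46°C
56°C vs 46°C → primer A is higher.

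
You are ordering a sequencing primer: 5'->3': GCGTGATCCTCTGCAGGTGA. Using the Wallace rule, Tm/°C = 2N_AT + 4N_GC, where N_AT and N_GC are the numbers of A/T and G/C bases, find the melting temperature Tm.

Counting bases: C=5, T=5, G=7, A=3
So N_AT = 8 and N_GC = 12.
Tm = 4·12 + 2·8 = 48 + 16 = 64°C

64°C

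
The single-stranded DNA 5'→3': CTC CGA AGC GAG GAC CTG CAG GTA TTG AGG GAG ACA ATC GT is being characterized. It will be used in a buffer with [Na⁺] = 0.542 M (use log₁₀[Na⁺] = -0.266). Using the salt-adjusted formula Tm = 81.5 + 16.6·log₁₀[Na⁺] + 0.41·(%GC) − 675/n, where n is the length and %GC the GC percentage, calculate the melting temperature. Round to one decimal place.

83.6°C

Length n = 41. Scanning the sequence gives T=7, G=14, A=11, C=9.
G+C = 23, so %GC = 23/41 × 100 = 56.098%
Salt term: 16.6 × (-0.266) = -4.416
GC term: 0.41 × 56.098 = 23; length term: −675/41 = −16.463
Tm = 81.5 + (-4.416) + 23 − 16.463 = 83.621 → 83.6°C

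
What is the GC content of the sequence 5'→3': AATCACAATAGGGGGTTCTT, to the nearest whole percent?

40%

C=3, A=6, G=5, T=6
G+C = 5 + 3 = 8 out of 20 bases
%GC = 8/20 × 100 = 40% ≈ 40%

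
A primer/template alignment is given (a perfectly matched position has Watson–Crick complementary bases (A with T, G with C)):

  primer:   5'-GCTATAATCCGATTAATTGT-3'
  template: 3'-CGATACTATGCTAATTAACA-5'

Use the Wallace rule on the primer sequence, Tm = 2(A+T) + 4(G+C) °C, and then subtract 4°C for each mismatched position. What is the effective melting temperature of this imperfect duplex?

44°C

Primer base counts: A=6, T=8, G=3, C=3 → A+T=14, G+C=6
Perfect-match Tm = 2(14) + 4(6) = 28 + 24 = 52°C
Mismatches (positions where the bases are not complementary): 2 (at positions 6, 9)
Effective Tm = 52 − 2×4 = 52 − 8 = 44°C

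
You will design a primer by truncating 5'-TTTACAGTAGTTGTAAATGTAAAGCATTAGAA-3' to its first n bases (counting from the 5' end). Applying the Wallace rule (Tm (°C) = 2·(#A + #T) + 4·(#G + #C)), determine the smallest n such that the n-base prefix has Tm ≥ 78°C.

First 30 bases: TTTACAGTAGTTGTAAATGTAAAGCATTAG → Tm = 76°C (< 78°C)
First 31 bases: TTTACAGTAGTTGTAAATGTAAAGCATTAGA → Tm = 78°C (≥ 78°C)
Each additional base adds 2°C (A/T) or 4°C (G/C), so Tm is non-decreasing in n; n = 31 is the first length to reach 78°C.

n = 31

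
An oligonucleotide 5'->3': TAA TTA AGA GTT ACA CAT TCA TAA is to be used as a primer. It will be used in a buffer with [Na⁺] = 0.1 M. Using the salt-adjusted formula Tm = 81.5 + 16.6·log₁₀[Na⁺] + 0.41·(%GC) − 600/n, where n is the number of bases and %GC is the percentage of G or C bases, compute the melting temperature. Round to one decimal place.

Length n = 24. Counting bases: G=2, A=11, T=8, C=3
G+C = 5, so %GC = 5/24 × 100 = 20.833%
Salt term: 16.6 × (-1) = -16.6
GC term: 0.41 × 20.833 = 8.542; length term: −600/24 = −25
Tm = 81.5 + (-16.6) + 8.542 − 25 = 48.442 → 48.4°C

48.4°C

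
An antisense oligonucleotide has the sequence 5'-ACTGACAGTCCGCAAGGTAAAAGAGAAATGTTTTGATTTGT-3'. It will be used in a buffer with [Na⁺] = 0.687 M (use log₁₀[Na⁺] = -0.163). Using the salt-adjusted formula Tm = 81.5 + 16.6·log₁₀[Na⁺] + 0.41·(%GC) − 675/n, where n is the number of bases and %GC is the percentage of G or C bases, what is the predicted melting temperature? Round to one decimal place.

Length n = 41. G=10, T=12, C=5, A=14
G+C = 15, so %GC = 15/41 × 100 = 36.585%
Salt term: 16.6 × (-0.163) = -2.706
GC term: 0.41 × 36.585 = 15; length term: −675/41 = −16.463
Tm = 81.5 + (-2.706) + 15 − 16.463 = 77.331 → 77.3°C

77.3°C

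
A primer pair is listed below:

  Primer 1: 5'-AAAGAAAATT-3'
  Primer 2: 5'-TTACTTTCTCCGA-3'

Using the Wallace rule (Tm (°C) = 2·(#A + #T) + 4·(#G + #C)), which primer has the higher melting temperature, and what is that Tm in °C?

Primer 1: A+T=9, G+C=1 → Tm = 2(9)+4(1) = 22°C
Primer 2: A+T=8, G+C=5 → Tm = 2(8)+4(5) = 36°C
22°C vs 36°C → primer 2 is higher.

Primer 2, 36°C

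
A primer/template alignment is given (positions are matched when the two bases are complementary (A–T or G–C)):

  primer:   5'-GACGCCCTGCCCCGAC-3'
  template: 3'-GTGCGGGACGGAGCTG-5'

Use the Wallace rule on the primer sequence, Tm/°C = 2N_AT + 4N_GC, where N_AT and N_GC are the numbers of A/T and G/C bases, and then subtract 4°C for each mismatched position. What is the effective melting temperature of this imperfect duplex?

50°C

Primer base counts: A=2, T=1, G=4, C=9 → A+T=3, G+C=13
Perfect-match Tm = 2(3) + 4(13) = 6 + 52 = 58°C
Mismatches (positions where the bases are not complementary): 2 (at positions 1, 12)
Effective Tm = 58 − 2×4 = 58 − 8 = 50°C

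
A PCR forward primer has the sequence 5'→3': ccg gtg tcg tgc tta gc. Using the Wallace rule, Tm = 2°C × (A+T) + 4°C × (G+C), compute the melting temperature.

Base counts: C=5, T=5, A=1, G=6
A+T = 6, G+C = 11
Tm = 4·11 + 2·6 = 44 + 12 = 56°C

56°C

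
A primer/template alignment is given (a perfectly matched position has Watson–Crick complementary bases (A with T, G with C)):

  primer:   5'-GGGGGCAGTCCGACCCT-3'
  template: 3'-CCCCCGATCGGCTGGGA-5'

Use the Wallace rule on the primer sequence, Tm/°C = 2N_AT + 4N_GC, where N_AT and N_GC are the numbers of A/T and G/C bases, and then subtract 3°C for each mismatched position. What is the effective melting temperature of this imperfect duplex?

51°C

Primer base counts: A=2, T=2, G=7, C=6 → A+T=4, G+C=13
Perfect-match Tm = 2(4) + 4(13) = 8 + 52 = 60°C
Mismatches (positions where the bases are not complementary): 3 (at positions 7, 8, 9)
Effective Tm = 60 − 3×3 = 60 − 9 = 51°C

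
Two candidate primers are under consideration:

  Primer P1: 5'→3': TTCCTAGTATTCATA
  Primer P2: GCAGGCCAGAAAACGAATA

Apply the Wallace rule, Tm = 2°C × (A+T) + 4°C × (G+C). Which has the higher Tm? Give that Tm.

Primer P2, 56°C

Primer P1: A+T=11, G+C=4 → Tm = 2(11)+4(4) = 38°C
Primer P2: A+T=10, G+C=9 → Tm = 2(10)+4(9) = 56°C
38°C vs 56°C → primer P2 is higher.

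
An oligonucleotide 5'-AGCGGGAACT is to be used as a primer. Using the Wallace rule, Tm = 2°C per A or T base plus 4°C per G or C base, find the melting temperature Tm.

32°C

Counting bases: C=2, A=3, G=4, T=1
So N_AT = 4 and N_GC = 6.
Tm = 2×4 + 4×6 = 32°C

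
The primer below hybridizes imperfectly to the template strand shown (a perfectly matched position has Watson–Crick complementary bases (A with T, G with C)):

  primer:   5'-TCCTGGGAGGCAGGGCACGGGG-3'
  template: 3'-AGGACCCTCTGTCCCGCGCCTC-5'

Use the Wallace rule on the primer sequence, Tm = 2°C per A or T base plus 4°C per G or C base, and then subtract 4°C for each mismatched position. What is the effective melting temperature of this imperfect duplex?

Primer base counts: A=3, T=2, G=12, C=5 → A+T=5, G+C=17
Perfect-match Tm = 2(5) + 4(17) = 10 + 68 = 78°C
Mismatches (positions where the bases are not complementary): 3 (at positions 10, 17, 21)
Effective Tm = 78 − 3×4 = 78 − 12 = 66°C

66°C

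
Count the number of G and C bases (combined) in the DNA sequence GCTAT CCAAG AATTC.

A=5, T=4, G=2, C=4
G+C = 2 + 4 = 6

6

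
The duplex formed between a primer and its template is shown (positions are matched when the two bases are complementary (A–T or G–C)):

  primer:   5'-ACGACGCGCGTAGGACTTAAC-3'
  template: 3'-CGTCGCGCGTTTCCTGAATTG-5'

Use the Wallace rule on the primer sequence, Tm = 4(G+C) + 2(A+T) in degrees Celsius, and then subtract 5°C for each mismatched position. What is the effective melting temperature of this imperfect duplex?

41°C

Primer base counts: A=6, T=3, G=6, C=6 → A+T=9, G+C=12
Perfect-match Tm = 2(9) + 4(12) = 18 + 48 = 66°C
Mismatches (positions where the bases are not complementary): 5 (at positions 1, 3, 4, 10, 11)
Effective Tm = 66 − 5×5 = 66 − 25 = 41°C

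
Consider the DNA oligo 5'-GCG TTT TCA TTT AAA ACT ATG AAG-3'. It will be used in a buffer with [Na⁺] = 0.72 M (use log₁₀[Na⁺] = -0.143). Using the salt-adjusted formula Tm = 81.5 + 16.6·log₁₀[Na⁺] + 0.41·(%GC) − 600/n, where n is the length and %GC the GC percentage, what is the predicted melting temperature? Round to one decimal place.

Length n = 24. A=8, C=3, G=4, T=9
G+C = 7, so %GC = 7/24 × 100 = 29.167%
Salt term: 16.6 × (-0.143) = -2.374
GC term: 0.41 × 29.167 = 11.958; length term: −600/24 = −25
Tm = 81.5 + (-2.374) + 11.958 − 25 = 66.084 → 66.1°C

66.1°C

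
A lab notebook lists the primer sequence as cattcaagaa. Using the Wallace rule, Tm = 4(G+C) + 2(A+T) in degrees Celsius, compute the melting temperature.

Scanning the sequence gives C=2, T=2, G=1, A=5.
AT pairs contribute 7, GC pairs contribute 3.
Tm = 2(7) + 4(3) = 14 + 12 = 26°C

26°C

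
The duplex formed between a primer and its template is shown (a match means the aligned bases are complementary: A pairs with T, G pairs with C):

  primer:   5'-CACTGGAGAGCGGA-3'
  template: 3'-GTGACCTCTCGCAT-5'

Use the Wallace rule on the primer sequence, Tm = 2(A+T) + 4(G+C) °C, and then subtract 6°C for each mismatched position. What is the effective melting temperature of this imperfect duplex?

40°C

Primer base counts: A=4, T=1, G=6, C=3 → A+T=5, G+C=9
Perfect-match Tm = 2(5) + 4(9) = 10 + 36 = 46°C
Mismatches (positions where the bases are not complementary): 1 (at position 13)
Effective Tm = 46 − 1×6 = 46 − 6 = 40°C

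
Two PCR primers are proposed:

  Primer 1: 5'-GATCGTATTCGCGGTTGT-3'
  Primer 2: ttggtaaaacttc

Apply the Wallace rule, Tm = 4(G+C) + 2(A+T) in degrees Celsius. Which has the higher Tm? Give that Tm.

Primer 1, 54°C

Primer 1: A+T=9, G+C=9 → Tm = 2(9)+4(9) = 54°C
Primer 2: A+T=9, G+C=4 → Tm = 2(9)+4(4) = 34°C
54°C vs 34°C → primer 1 is higher.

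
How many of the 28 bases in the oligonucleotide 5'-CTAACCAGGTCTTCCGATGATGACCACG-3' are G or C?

Counting bases: C=9, A=7, G=6, T=6
Total G or C: 6 + 9 = 15

15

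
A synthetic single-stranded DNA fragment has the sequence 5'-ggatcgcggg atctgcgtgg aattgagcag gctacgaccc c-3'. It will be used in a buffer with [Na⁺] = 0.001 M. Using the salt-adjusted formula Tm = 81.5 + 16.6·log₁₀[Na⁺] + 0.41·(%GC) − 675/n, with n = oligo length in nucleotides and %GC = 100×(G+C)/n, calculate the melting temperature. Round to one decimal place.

Length n = 41. T=7, C=11, G=15, A=8
G+C = 26, so %GC = 26/41 × 100 = 63.415%
Salt term: 16.6 × (-3) = -49.8
GC term: 0.41 × 63.415 = 26; length term: −675/41 = −16.463
Tm = 81.5 + (-49.8) + 26 − 16.463 = 41.237 → 41.2°C

41.2°C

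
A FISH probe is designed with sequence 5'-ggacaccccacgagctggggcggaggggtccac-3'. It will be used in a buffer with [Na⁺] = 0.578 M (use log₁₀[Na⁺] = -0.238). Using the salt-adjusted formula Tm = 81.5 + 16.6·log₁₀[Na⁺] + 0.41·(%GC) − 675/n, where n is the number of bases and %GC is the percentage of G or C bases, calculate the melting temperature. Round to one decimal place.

Length n = 33. Counting bases: G=14, T=2, A=6, C=11
G+C = 25, so %GC = 25/33 × 100 = 75.758%
Salt term: 16.6 × (-0.238) = -3.951
GC term: 0.41 × 75.758 = 31.061; length term: −675/33 = −20.455
Tm = 81.5 + (-3.951) + 31.061 − 20.455 = 88.155 → 88.2°C

88.2°C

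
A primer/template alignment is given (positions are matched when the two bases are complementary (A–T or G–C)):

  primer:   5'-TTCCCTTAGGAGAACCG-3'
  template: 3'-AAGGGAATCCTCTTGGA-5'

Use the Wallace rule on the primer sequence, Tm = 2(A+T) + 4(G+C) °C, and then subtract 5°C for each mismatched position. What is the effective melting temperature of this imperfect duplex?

47°C

Primer base counts: A=4, T=4, G=4, C=5 → A+T=8, G+C=9
Perfect-match Tm = 2(8) + 4(9) = 16 + 36 = 52°C
Mismatches (positions where the bases are not complementary): 1 (at position 17)
Effective Tm = 52 − 1×5 = 52 − 5 = 47°C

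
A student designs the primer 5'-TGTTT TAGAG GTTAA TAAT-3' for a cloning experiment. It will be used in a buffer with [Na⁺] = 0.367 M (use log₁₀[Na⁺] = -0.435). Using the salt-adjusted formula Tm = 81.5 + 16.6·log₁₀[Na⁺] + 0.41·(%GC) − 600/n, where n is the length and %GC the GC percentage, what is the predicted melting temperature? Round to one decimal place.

Length n = 19. C=0, G=4, T=9, A=6
G+C = 4, so %GC = 4/19 × 100 = 21.053%
Salt term: 16.6 × (-0.435) = -7.221
GC term: 0.41 × 21.053 = 8.632; length term: −600/19 = −31.579
Tm = 81.5 + (-7.221) + 8.632 − 31.579 = 51.332 → 51.3°C

51.3°C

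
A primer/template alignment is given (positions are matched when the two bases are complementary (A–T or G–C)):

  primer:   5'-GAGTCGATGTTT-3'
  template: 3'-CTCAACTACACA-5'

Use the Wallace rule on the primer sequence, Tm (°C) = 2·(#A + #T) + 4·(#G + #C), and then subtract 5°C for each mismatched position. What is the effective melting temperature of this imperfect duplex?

24°C

Primer base counts: A=2, T=5, G=4, C=1 → A+T=7, G+C=5
Perfect-match Tm = 2(7) + 4(5) = 14 + 20 = 34°C
Mismatches (positions where the bases are not complementary): 2 (at positions 5, 11)
Effective Tm = 34 − 2×5 = 34 − 10 = 24°C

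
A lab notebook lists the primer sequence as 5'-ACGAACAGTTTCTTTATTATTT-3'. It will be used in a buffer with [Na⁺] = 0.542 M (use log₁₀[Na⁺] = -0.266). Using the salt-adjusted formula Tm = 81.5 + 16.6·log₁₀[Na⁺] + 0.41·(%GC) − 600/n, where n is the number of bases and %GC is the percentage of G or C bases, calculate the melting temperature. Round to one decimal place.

Length n = 22. Counting bases: C=3, T=11, A=6, G=2
G+C = 5, so %GC = 5/22 × 100 = 22.727%
Salt term: 16.6 × (-0.266) = -4.416
GC term: 0.41 × 22.727 = 9.318; length term: −600/22 = −27.273
Tm = 81.5 + (-4.416) + 9.318 − 27.273 = 59.129 → 59.1°C

59.1°C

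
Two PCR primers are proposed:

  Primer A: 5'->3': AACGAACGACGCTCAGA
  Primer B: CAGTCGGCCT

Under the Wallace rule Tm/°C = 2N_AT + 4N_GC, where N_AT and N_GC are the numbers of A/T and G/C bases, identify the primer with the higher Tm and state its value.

Primer A: A+T=8, G+C=9 → Tm = 2(8)+4(9) = 52°C
Primer B: A+T=3, G+C=7 → Tm = 2(3)+4(7) = 34°C
52°C vs 34°C → primer A is higher.

Primer A, 52°C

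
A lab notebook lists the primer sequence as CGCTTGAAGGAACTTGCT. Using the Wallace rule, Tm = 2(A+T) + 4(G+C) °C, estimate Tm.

Scanning the sequence gives C=4, T=5, G=5, A=4.
A+T = 9, G+C = 9
Tm = 2(9) + 4(9) = 18 + 36 = 54°C

54°C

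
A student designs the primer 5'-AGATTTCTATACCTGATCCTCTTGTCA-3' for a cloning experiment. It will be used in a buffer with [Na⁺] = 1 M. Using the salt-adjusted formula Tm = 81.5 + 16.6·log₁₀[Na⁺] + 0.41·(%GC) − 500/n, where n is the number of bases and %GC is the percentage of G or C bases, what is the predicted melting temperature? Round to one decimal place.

78.2°C

Length n = 27. Base counts: C=7, T=11, G=3, A=6
G+C = 10, so %GC = 10/27 × 100 = 37.037%
Salt term: 16.6 × (0) = 0
GC term: 0.41 × 37.037 = 15.185; length term: −500/27 = −18.519
Tm = 81.5 + (0) + 15.185 − 18.519 = 78.166 → 78.2°C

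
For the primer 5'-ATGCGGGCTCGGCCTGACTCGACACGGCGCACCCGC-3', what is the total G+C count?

Counting bases: T=4, A=5, C=15, G=12
Total G or C: 12 + 15 = 27

27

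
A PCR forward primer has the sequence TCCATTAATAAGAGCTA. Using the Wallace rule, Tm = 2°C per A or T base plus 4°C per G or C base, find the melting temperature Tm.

A=7, G=2, C=3, T=5
So N_AT = 12 and N_GC = 5.
Tm = 2(12) + 4(5) = 24 + 20 = 44°C

44°C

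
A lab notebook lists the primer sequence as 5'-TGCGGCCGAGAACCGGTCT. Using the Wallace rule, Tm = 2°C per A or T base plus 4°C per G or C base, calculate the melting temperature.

Counting bases: G=7, A=3, C=6, T=3
A+T = 6, G+C = 13
Tm = 2(6) + 4(13) = 12 + 52 = 64°C

64°C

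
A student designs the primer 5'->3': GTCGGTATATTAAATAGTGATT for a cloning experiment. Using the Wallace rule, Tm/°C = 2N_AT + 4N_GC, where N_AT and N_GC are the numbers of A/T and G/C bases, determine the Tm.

56°C

Counting bases: T=9, A=7, C=1, G=5
So N_AT = 16 and N_GC = 6.
Tm = 2(16) + 4(6) = 32 + 24 = 56°C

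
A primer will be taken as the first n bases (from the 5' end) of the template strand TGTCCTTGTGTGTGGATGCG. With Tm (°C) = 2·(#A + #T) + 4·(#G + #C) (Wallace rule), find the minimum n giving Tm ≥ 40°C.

First 13 bases: TGTCCTTGTGTGT → Tm = 38°C (< 40°C)
First 14 bases: TGTCCTTGTGTGTG → Tm = 42°C (≥ 40°C)
Each additional base adds 2°C (A/T) or 4°C (G/C), so Tm is non-decreasing in n; n = 14 is the first length to reach 40°C.

n = 14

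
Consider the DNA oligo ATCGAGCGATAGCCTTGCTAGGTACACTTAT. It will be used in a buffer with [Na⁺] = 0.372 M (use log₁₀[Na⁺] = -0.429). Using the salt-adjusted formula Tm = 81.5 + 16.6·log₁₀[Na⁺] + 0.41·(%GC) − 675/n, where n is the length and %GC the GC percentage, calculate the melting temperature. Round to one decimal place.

Length n = 31. T=9, A=8, G=7, C=7
G+C = 14, so %GC = 14/31 × 100 = 45.161%
Salt term: 16.6 × (-0.429) = -7.121
GC term: 0.41 × 45.161 = 18.516; length term: −675/31 = −21.774
Tm = 81.5 + (-7.121) + 18.516 − 21.774 = 71.121 → 71.1°C

71.1°C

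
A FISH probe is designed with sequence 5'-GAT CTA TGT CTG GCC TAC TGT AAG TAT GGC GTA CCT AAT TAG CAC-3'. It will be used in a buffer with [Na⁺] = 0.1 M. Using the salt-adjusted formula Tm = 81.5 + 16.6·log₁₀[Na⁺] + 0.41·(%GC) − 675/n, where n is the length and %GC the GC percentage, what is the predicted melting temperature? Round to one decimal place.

68.1°C

Length n = 45. Scanning the sequence gives A=11, T=14, G=10, C=10.
G+C = 20, so %GC = 20/45 × 100 = 44.444%
Salt term: 16.6 × (-1) = -16.6
GC term: 0.41 × 44.444 = 18.222; length term: −675/45 = −15
Tm = 81.5 + (-16.6) + 18.222 − 15 = 68.122 → 68.1°C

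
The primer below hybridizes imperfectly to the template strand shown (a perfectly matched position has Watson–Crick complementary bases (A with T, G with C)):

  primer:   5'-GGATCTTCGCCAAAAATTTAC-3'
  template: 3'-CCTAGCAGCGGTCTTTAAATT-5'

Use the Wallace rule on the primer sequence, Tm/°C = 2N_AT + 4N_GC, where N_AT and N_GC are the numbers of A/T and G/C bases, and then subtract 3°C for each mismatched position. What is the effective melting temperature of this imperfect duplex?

Primer base counts: A=7, T=6, G=3, C=5 → A+T=13, G+C=8
Perfect-match Tm = 2(13) + 4(8) = 26 + 32 = 58°C
Mismatches (positions where the bases are not complementary): 3 (at positions 6, 13, 21)
Effective Tm = 58 − 3×3 = 58 − 9 = 49°C

49°C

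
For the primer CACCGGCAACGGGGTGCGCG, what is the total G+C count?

16

Scanning the sequence gives A=3, G=9, T=1, C=7.
Total G or C: 9 + 7 = 16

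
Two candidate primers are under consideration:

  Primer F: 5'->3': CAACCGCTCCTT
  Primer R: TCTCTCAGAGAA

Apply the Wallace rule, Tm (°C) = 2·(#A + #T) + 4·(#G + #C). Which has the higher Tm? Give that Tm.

Primer F, 38°C

Primer F: A+T=5, G+C=7 → Tm = 2(5)+4(7) = 38°C
Primer R: A+T=7, G+C=5 → Tm = 2(7)+4(5) = 34°C
38°C vs 34°C → primer F is higher.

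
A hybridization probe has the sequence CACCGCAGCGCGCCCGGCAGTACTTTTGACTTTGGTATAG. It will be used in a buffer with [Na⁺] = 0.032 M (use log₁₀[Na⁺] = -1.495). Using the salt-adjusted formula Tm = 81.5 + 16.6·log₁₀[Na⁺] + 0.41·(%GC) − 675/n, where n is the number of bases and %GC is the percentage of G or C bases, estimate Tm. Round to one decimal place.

Length n = 40. Base counts: A=7, G=11, C=12, T=10
G+C = 23, so %GC = 23/40 × 100 = 57.5%
Salt term: 16.6 × (-1.495) = -24.817
GC term: 0.41 × 57.5 = 23.575; length term: −675/40 = −16.875
Tm = 81.5 + (-24.817) + 23.575 − 16.875 = 63.383 → 63.4°C

63.4°C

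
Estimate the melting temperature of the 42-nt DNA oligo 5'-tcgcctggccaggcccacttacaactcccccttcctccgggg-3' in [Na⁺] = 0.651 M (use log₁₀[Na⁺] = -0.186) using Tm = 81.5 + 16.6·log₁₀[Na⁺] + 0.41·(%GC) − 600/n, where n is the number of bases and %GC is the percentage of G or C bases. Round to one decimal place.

Length n = 42. Scanning the sequence gives G=9, C=20, T=8, A=5.
G+C = 29, so %GC = 29/42 × 100 = 69.048%
Salt term: 16.6 × (-0.186) = -3.088
GC term: 0.41 × 69.048 = 28.31; length term: −600/42 = −14.286
Tm = 81.5 + (-3.088) + 28.31 − 14.286 = 92.436 → 92.4°C

92.4°C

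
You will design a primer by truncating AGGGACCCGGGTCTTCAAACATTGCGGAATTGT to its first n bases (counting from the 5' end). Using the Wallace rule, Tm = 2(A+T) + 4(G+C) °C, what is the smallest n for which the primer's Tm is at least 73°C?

n = 24

First 23 bases: AGGGACCCGGGTCTTCAAACATT → Tm = 70°C (< 73°C)
First 24 bases: AGGGACCCGGGTCTTCAAACATTG → Tm = 74°C (≥ 73°C)
Each additional base adds 2°C (A/T) or 4°C (G/C), so Tm is non-decreasing in n; n = 24 is the first length to reach 73°C.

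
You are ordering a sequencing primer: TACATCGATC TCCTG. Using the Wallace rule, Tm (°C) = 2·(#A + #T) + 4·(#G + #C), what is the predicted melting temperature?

44°C

Counting bases: G=2, A=3, T=5, C=5
A+T = 8, G+C = 7
Tm = 2(8) + 4(7) = 16 + 28 = 44°C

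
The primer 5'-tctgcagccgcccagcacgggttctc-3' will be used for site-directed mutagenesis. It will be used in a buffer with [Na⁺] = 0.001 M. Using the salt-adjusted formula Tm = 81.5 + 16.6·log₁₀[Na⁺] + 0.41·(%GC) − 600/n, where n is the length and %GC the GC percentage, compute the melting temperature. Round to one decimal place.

Length n = 26. Counting bases: A=3, C=11, T=5, G=7
G+C = 18, so %GC = 18/26 × 100 = 69.231%
Salt term: 16.6 × (-3) = -49.8
GC term: 0.41 × 69.231 = 28.385; length term: −600/26 = −23.077
Tm = 81.5 + (-49.8) + 28.385 − 23.077 = 37.008 → 37.0°C

37.0°C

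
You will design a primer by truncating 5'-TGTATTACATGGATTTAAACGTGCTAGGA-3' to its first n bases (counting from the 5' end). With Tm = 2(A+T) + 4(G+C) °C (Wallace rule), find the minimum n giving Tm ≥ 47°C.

First 19 bases: TGTATTACATGGATTTAAA → Tm = 46°C (< 47°C)
First 20 bases: TGTATTACATGGATTTAAAC → Tm = 50°C (≥ 47°C)
Since every base adds ≥2°C, Tm only increases with n, so the threshold is first crossed at n = 20.

n = 20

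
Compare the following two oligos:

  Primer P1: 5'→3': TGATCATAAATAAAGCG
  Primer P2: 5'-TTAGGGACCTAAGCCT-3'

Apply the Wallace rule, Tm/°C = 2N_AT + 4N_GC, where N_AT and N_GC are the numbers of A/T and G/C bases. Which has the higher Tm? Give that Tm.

Primer P2, 48°C

Primer P1: A+T=12, G+C=5 → Tm = 2(12)+4(5) = 44°C
Primer P2: A+T=8, G+C=8 → Tm = 2(8)+4(8) = 48°C
44°C vs 48°C → primer P2 is higher.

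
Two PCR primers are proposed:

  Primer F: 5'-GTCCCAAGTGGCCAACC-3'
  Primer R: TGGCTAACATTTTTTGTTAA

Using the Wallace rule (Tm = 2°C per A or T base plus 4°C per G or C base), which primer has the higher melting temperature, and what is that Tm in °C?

Primer F: A+T=6, G+C=11 → Tm = 2(6)+4(11) = 56°C
Primer R: A+T=15, G+C=5 → Tm = 2(15)+4(5) = 50°C
56°C vs 50°C → primer F is higher.

Primer F, 56°C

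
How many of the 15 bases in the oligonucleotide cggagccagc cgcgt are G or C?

Scanning the sequence gives A=2, T=1, G=6, C=6.
Total G or C: 6 + 6 = 12

12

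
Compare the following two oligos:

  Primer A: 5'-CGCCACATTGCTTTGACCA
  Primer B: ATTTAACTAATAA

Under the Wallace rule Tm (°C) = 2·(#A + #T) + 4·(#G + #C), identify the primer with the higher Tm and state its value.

Primer A, 58°C

Primer A: A+T=9, G+C=10 → Tm = 2(9)+4(10) = 58°C
Primer B: A+T=12, G+C=1 → Tm = 2(12)+4(1) = 28°C
58°C vs 28°C → primer A is higher.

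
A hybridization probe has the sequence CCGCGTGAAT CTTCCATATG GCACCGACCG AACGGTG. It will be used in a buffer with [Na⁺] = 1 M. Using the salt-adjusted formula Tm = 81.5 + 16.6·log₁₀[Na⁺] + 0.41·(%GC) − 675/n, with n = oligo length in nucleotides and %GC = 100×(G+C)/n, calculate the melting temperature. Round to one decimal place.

87.6°C

Length n = 37. Counting bases: C=12, T=7, G=10, A=8
G+C = 22, so %GC = 22/37 × 100 = 59.459%
Salt term: 16.6 × (0) = 0
GC term: 0.41 × 59.459 = 24.378; length term: −675/37 = −18.243
Tm = 81.5 + (0) + 24.378 − 18.243 = 87.635 → 87.6°C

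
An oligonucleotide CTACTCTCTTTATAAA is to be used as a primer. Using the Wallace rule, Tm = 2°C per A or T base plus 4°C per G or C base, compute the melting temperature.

Scanning the sequence gives T=7, G=0, A=5, C=4.
So N_AT = 12 and N_GC = 4.
Tm = 2×12 + 4×4 = 40°C

40°C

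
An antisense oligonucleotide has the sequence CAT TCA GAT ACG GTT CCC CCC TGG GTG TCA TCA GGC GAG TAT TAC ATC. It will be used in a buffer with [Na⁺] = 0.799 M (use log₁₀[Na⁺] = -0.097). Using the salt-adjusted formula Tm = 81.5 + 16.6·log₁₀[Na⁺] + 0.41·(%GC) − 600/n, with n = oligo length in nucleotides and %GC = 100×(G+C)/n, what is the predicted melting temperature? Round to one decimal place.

Length n = 48. C=14, G=11, T=13, A=10
G+C = 25, so %GC = 25/48 × 100 = 52.083%
Salt term: 16.6 × (-0.097) = -1.61
GC term: 0.41 × 52.083 = 21.354; length term: −600/48 = −12.5
Tm = 81.5 + (-1.61) + 21.354 − 12.5 = 88.744 → 88.7°C

88.7°C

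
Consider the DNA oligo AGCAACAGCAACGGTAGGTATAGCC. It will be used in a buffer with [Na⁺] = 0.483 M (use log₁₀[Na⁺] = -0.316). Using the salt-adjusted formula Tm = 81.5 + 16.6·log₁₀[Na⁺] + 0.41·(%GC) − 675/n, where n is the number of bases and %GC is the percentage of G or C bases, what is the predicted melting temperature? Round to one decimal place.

Length n = 25. A=9, T=3, G=7, C=6
G+C = 13, so %GC = 13/25 × 100 = 52%
Salt term: 16.6 × (-0.316) = -5.246
GC term: 0.41 × 52 = 21.32; length term: −675/25 = −27
Tm = 81.5 + (-5.246) + 21.32 − 27 = 70.574 → 70.6°C

70.6°C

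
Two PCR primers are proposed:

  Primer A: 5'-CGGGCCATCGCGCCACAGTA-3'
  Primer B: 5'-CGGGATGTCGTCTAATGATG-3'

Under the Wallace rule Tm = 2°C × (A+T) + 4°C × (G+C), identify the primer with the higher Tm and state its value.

Primer A, 68°C

Primer A: A+T=6, G+C=14 → Tm = 2(6)+4(14) = 68°C
Primer B: A+T=10, G+C=10 → Tm = 2(10)+4(10) = 60°C
68°C vs 60°C → primer A is higher.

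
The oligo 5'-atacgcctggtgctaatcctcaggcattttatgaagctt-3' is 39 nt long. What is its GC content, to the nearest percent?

Scanning the sequence gives A=9, C=9, T=13, G=8.
G+C = 8 + 9 = 17 out of 39 bases
%GC = 17/39 × 100 = 43.59% ≈ 44%

44%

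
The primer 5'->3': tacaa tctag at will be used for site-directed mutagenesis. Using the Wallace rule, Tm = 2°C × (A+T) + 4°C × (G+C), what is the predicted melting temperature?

C=2, T=4, A=5, G=1
A+T = 9, G+C = 3
Tm = 4·3 + 2·9 = 12 + 18 = 30°C

30°C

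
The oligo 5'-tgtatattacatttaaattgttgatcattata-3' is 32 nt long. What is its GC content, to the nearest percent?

Counting bases: A=11, G=3, T=16, C=2
G+C = 3 + 2 = 5 out of 32 bases
%GC = 5/32 × 100 = 15.62% ≈ 16%

16%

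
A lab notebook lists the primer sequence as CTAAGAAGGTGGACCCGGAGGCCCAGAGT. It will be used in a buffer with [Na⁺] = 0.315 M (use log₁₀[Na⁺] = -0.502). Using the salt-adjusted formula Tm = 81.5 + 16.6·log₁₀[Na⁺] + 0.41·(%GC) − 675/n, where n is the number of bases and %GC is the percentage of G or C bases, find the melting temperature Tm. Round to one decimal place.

Length n = 29. Counting bases: C=7, A=8, T=3, G=11
G+C = 18, so %GC = 18/29 × 100 = 62.069%
Salt term: 16.6 × (-0.502) = -8.333
GC term: 0.41 × 62.069 = 25.448; length term: −675/29 = −23.276
Tm = 81.5 + (-8.333) + 25.448 − 23.276 = 75.339 → 75.3°C

75.3°C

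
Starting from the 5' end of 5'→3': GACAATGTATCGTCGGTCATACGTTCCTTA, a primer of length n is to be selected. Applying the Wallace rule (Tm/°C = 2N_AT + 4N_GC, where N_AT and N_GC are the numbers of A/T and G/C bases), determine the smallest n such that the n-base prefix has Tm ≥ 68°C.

n = 23

First 22 bases: GACAATGTATCGTCGGTCATAC → Tm = 64°C (< 68°C)
First 23 bases: GACAATGTATCGTCGGTCATACG → Tm = 68°C (≥ 68°C)
Each additional base adds 2°C (A/T) or 4°C (G/C), so Tm is non-decreasing in n; n = 23 is the first length to reach 68°C.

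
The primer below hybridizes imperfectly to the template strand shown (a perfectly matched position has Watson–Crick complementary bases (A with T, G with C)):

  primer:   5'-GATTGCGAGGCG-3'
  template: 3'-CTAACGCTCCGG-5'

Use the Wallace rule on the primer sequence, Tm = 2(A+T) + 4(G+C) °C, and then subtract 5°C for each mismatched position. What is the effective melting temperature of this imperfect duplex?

Primer base counts: A=2, T=2, G=6, C=2 → A+T=4, G+C=8
Perfect-match Tm = 2(4) + 4(8) = 8 + 32 = 40°C
Mismatches (positions where the bases are not complementary): 1 (at position 12)
Effective Tm = 40 − 1×5 = 40 − 5 = 35°C

35°C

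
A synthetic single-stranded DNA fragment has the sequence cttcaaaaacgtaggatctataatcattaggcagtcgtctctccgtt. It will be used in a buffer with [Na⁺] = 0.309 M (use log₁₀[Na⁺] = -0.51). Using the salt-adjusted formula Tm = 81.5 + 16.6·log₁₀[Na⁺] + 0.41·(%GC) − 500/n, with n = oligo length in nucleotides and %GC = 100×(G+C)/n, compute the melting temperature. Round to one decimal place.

79.0°C

Length n = 47. Base counts: A=13, G=8, T=15, C=11
G+C = 19, so %GC = 19/47 × 100 = 40.426%
Salt term: 16.6 × (-0.51) = -8.466
GC term: 0.41 × 40.426 = 16.575; length term: −500/47 = −10.638
Tm = 81.5 + (-8.466) + 16.575 − 10.638 = 78.971 → 79.0°C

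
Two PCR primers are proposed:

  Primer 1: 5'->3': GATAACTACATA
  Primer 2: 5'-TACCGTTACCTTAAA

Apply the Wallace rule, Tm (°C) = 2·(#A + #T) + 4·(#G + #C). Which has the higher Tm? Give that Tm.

Primer 2, 40°C

Primer 1: A+T=9, G+C=3 → Tm = 2(9)+4(3) = 30°C
Primer 2: A+T=10, G+C=5 → Tm = 2(10)+4(5) = 40°C
30°C vs 40°C → primer 2 is higher.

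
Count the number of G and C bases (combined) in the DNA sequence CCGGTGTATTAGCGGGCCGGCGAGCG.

19

Base counts: C=7, G=12, A=3, T=4
G+C = 12 + 7 = 19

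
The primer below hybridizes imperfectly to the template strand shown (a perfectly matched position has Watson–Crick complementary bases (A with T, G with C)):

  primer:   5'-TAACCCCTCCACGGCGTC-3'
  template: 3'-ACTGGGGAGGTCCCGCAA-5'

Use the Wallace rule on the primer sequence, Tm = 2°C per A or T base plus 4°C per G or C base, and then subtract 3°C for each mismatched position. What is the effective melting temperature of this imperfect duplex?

51°C

Primer base counts: A=3, T=3, G=3, C=9 → A+T=6, G+C=12
Perfect-match Tm = 2(6) + 4(12) = 12 + 48 = 60°C
Mismatches (positions where the bases are not complementary): 3 (at positions 2, 12, 18)
Effective Tm = 60 − 3×3 = 60 − 9 = 51°C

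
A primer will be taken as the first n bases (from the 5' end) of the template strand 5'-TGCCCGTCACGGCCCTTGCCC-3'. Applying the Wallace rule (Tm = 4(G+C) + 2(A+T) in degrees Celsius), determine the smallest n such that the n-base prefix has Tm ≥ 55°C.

n = 16

First 15 bases: TGCCCGTCACGGCCC → Tm = 54°C (< 55°C)
First 16 bases: TGCCCGTCACGGCCCT → Tm = 56°C (≥ 55°C)
Each additional base adds 2°C (A/T) or 4°C (G/C), so Tm is non-decreasing in n; n = 16 is the first length to reach 55°C.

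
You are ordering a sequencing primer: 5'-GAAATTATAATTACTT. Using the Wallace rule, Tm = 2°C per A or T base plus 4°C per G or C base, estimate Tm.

36°C

Base counts: A=7, G=1, T=7, C=1
So N_AT = 14 and N_GC = 2.
Tm = 4·2 + 2·14 = 8 + 28 = 36°C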